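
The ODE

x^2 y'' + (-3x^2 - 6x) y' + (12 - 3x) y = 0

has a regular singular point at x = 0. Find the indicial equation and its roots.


Divide by x^2 to reach normal form y'' + P_1(x) y' + P_2(x) y = 0 with P_1(x) = -3 - 6/x and P_2(x) = -3/x + 12/x^2.
x = 0 is a singular point because the y'-coefficient -3 - 6/x has a pole at x = 0 and the y-coefficient -3/x + 12/x^2 has a pole at x = 0.
It is a regular singular point because x P_1(x) = p(x) = -3x - 6 and x^2 P_2(x) = q(x) = 12 - 3x are polynomials, hence analytic at x = 0.
p(0) = -6,  q(0) = 12.
Indicial equation: r(r-1) + p(0) r + q(0) = 0, i.e. r^2 + (p(0) - 1) r + q(0) = 0, i.e. r^2 - 7 r + 12 = 0.
Discriminant: (-7)^2 - 4(12) = 1, so r = (7 ± 1)/2.
Solving: r_1 = 4, r_2 = 3.

indicial: r^2 - 7 r + 12 = 0; roots r_1 = 4, r_2 = 3


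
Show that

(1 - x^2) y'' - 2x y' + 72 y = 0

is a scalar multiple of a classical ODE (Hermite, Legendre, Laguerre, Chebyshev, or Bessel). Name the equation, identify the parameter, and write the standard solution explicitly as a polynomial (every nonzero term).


The equation is already in a standard form:  (1 - x^2) y'' - 2x y' + 72 y = 0.
This matches the Legendre equation (1 - x^2) y'' - 2x y' + n(n+1) y = 0 (note the -2x y' term) with n(n+1) = 72, so n = 8; the polynomial solution is P_8(x).
With y = sum_k a_k x^k, matching x^k gives (k+2)(k+1) a_{k+2} = [k(k+1) - n(n+1)] a_k = (k - 8)(k + 9) a_k. The right side vanishes at k = 8, so the series with the parity of 8 terminates at degree 8.
Standard normalization (P_n(1) = 1): leading coefficient (2n)!/(2^n (n!)^2) = 20922789888000/(256*1625702400) = 6435/128, so a_8 = 6435/128. Work downward with a_k = (k+1)(k+2) a_{k+2} / ((k - 8)(k + 9)):
  a_6 = (7)(8)(6435/128) / ((6 - 8)(6 + 9)) = (45045/16)/(-30) = -3003/32
  a_4 = (5)(6)(-3003/32) / ((4 - 8)(4 + 9)) = (-45045/16)/(-52) = 3465/64
  a_2 = (3)(4)(3465/64) / ((2 - 8)(2 + 9)) = (10395/16)/(-66) = -315/32
  a_0 = (1)(2)(-315/32) / ((0 - 8)(0 + 9)) = (-315/16)/(-72) = 35/128
Hence P_8(x) = 6435 x^8/128 - 3003 x^6/32 + 3465 x^4/64 - 315 x^2/32 + 35/128.

P_8(x); series = 6435 x^8/128 - 3003 x^6/32 + 3465 x^4/64 - 315 x^2/32 + 35/128


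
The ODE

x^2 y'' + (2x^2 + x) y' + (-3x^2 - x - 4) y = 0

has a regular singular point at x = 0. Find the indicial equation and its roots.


Divide by x^2 to reach normal form y'' + P_1(x) y' + P_2(x) y = 0 with P_1(x) = 2 + 1/x and P_2(x) = -3 - 1/x - 4/x^2.
x = 0 is a singular point because the y'-coefficient 2 + 1/x has a pole at x = 0 and the y-coefficient -3 - 1/x - 4/x^2 has a pole at x = 0.
It is a regular singular point because x P_1(x) = p(x) = 2x + 1 and x^2 P_2(x) = q(x) = -3x^2 - x - 4 are polynomials, hence analytic at x = 0.
p(0) = 1,  q(0) = -4.
Indicial equation: r(r-1) + p(0) r + q(0) = 0, i.e. r^2 + (p(0) - 1) r + q(0) = 0, i.e. r^2 - 4 = 0.
Discriminant: (0)^2 - 4(-4) = 16, so r = (0 ± 4)/2.
Solving: r_1 = 2, r_2 = -2.

indicial: r^2 - 4 = 0; roots r_1 = 2, r_2 = -2


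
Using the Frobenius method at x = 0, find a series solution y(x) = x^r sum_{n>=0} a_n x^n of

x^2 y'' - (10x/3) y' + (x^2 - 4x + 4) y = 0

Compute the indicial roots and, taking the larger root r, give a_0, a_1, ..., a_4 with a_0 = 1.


Write in Frobenius form y'' + (p(x)/x) y' + (q(x)/x^2) y = 0:
  p(x) = -10/3,  q(x) = x^2 - 4x + 4.
Indicial equation: r(r-1) + (-10/3) r + (4) = 0 -> roots r_1 = 3, r_2 = 4/3.
Take r = r_1 = 3. Let y(x) = x^r sum_{n>=0} a_n x^n with a_0 = 1.
Substitute y = x^r sum a_n x^n and match x^{r+n}. The recurrence is
  D(n) a_n - 4 a_{n-1} + 1 a_{n-2} = 0,  where D(n) = (r+n)(r+n-1) + (-10/3)(r+n) + (4).
  a_n = [4 a_{n-1} - 1 a_{n-2}] / D(n).
Since the indicial polynomial factors as (r - r_1)(r - r_2), D(n) = (r_1 + n - r_1)(r_1 + n - r_2) = n(n + 5/3).
Evaluating step by step (a_0 = 1):
  n = 1: D(1) = 1(1 + 5/3) = 8/3; numerator = 4(1) = 4; a_1 = (4)/(8/3) = 3/2
  n = 2: D(2) = 2(2 + 5/3) = 22/3; numerator = 4(3/2) - 1(1) = 5; a_2 = (5)/(22/3) = 15/22
  n = 3: D(3) = 3(3 + 5/3) = 14; numerator = 4(15/22) - 1(3/2) = 27/22; a_3 = (27/22)/(14) = 27/308
  n = 4: D(4) = 4(4 + 5/3) = 68/3; numerator = 4(27/308) - 1(15/22) = -51/154; a_4 = (-51/154)/(68/3) = -9/616

r = 3; a_0 = 1; a_1 = 3/2; a_2 = 15/22; a_3 = 27/308; a_4 = -9/616


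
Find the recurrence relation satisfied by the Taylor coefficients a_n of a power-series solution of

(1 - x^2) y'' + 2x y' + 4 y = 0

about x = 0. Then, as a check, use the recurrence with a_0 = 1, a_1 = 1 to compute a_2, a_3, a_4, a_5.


Substitute y = sum_n a_n x^n.
(1 - 1 x^2) y'' contributes (n+2)(n+1) a_{n+2} - n(n-1) a_n at x^n.
2 x y'(x) contributes 2 n a_n at x^n.
4 y(x) contributes 4 a_n at x^n.
Matching x^n: (n+2)(n+1) a_{n+2} + (-n(n-1) + 2 n + 4) a_n = 0.
Thus a_{n+2} = (n(n-1) - 2 n - 4) / ((n+1)(n+2)) * a_n.

Check with a_0 = 1, a_1 = 1 (apply the recurrence for n = 0, 1, 2, 3): a_0 = 1, a_1 = 1, a_2 = -2, a_3 = -1, a_4 = 1, a_5 = 1/5.

a_(n+2) = (n(n-1) - 2 n - 4) / ((n+1)(n+2)) * a_n; check: a_0 = 1, a_1 = 1, a_2 = -2, a_3 = -1, a_4 = 1, a_5 = 1/5


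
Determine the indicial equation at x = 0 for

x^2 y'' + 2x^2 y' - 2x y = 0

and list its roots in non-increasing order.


Divide by x^2 to reach normal form y'' + P_1(x) y' + P_2(x) y = 0 with P_1(x) = 2 and P_2(x) = -2/x.
x = 0 is a singular point because the y-coefficient -2/x has a pole at x = 0.
It is a regular singular point because x P_1(x) = p(x) = 2x and x^2 P_2(x) = q(x) = -2x are polynomials, hence analytic at x = 0.
p(0) = 0,  q(0) = 0.
Indicial equation: r(r-1) + p(0) r + q(0) = 0, i.e. r^2 + (p(0) - 1) r + q(0) = 0, i.e. r^2 - 1 r = 0.
Discriminant: (-1)^2 - 4(0) = 1, so r = (1 ± 1)/2.
Solving: r_1 = 1, r_2 = 0.

indicial: r^2 - 1 r = 0; roots r_1 = 1, r_2 = 0


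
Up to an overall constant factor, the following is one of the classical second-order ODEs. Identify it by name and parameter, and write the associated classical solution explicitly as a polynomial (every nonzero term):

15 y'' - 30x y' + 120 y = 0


All three coefficients share the factor 15; dividing through by 15 gives  y'' - 2x y' + 8 y = 0.
This matches the Hermite equation y'' - 2x y' + 2n y = 0 with 2n = 8, so n = 4; the polynomial solution is H_4(x).
With y = sum_k a_k x^k, matching x^k gives (k+2)(k+1) a_{k+2} = 2(k - n) a_k = 2(k - 4) a_k. The right side vanishes at k = 4, so the series with the parity of 4 terminates at degree 4.
Standard normalization: leading coefficient of H_n is 2^n, so a_4 = 2^4 = 16. Work downward with a_k = (k+1)(k+2) a_{k+2} / (2(k - n)):
  a_2 = (3)(4)(16) / (2(2 - 4)) = 192/(-4) = -48
  a_0 = (1)(2)(-48) / (2(0 - 4)) = -96/(-8) = 12
Hence H_4(x) = 16 x^4 - 48 x^2 + 12.

H_4(x); series = 16 x^4 - 48 x^2 + 12


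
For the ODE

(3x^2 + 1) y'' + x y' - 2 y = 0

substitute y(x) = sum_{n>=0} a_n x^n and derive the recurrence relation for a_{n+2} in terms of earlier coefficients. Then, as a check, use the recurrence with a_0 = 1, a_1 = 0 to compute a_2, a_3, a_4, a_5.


Substitute y = sum_n a_n x^n.
(1 + 3 x^2) y'' contributes (n+2)(n+1) a_{n+2} + 3 n(n-1) a_n at x^n.
x y'(x) contributes n a_n at x^n.
-2 y(x) contributes -2 a_n at x^n.
Matching x^n: (n+2)(n+1) a_{n+2} + (3 n(n-1) + n - 2) a_n = 0.
Thus a_{n+2} = (-3 n(n-1) - n + 2) / ((n+1)(n+2)) * a_n.

Check with a_0 = 1, a_1 = 0 (apply the recurrence for n = 0, 1, 2, 3): a_0 = 1, a_1 = 0, a_2 = 1, a_3 = 0, a_4 = -1/2, a_5 = 0.

a_(n+2) = (-3 n(n-1) - n + 2) / ((n+1)(n+2)) * a_n; check: a_0 = 1, a_1 = 0, a_2 = 1, a_3 = 0, a_4 = -1/2, a_5 = 0


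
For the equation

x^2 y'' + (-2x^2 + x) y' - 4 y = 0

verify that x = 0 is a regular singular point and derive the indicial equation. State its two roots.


Divide by x^2 to reach normal form y'' + P_1(x) y' + P_2(x) y = 0 with P_1(x) = -2 + 1/x and P_2(x) = -4/x^2.
x = 0 is a singular point because the y'-coefficient -2 + 1/x has a pole at x = 0 and the y-coefficient -4/x^2 has a pole at x = 0.
It is a regular singular point because x P_1(x) = p(x) = 1 - 2x and x^2 P_2(x) = q(x) = -4 are polynomials, hence analytic at x = 0.
p(0) = 1,  q(0) = -4.
Indicial equation: r(r-1) + p(0) r + q(0) = 0, i.e. r^2 + (p(0) - 1) r + q(0) = 0, i.e. r^2 - 4 = 0.
Discriminant: (0)^2 - 4(-4) = 16, so r = (0 ± 4)/2.
Solving: r_1 = 2, r_2 = -2.

indicial: r^2 - 4 = 0; roots r_1 = 2, r_2 = -2


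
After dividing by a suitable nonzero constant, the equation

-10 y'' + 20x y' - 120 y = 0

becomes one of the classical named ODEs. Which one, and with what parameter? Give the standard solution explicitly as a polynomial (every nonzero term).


All three coefficients share the factor -10; dividing through by -10 gives  y'' - 2x y' + 12 y = 0.
This matches the Hermite equation y'' - 2x y' + 2n y = 0 with 2n = 12, so n = 6; the polynomial solution is H_6(x).
With y = sum_k a_k x^k, matching x^k gives (k+2)(k+1) a_{k+2} = 2(k - n) a_k = 2(k - 6) a_k. The right side vanishes at k = 6, so the series with the parity of 6 terminates at degree 6.
Standard normalization: leading coefficient of H_n is 2^n, so a_6 = 2^6 = 64. Work downward with a_k = (k+1)(k+2) a_{k+2} / (2(k - n)):
  a_4 = (5)(6)(64) / (2(4 - 6)) = 1920/(-4) = -480
  a_2 = (3)(4)(-480) / (2(2 - 6)) = -5760/(-8) = 720
  a_0 = (1)(2)(720) / (2(0 - 6)) = 1440/(-12) = -120
Hence H_6(x) = 64 x^6 - 480 x^4 + 720 x^2 - 120.

H_6(x); series = 64 x^6 - 480 x^4 + 720 x^2 - 120


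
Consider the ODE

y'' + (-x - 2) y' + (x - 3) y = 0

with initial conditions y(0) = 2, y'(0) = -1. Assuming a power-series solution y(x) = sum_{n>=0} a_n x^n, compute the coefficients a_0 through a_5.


Ansatz: y(x) = sum_{n>=0} a_n x^n, so y'(x) = sum_{n>=1} n a_n x^(n-1) and y''(x) = sum_{n>=2} n(n-1) a_n x^(n-2).
Substitute into P(x) y'' + Q(x) y' + R(x) y = 0 with P(x) = 1, Q(x) = -x - 2, R(x) = x - 3, and match powers of x.
Initial conditions: a_0 = 2, a_1 = -1.
Setting the coefficient of each power of x to zero and solving order by order (substituting the coefficients already found):
  x^0: 2 a_2 - 2 a_1 - 3 a_0 = 0  ->  2 a_2 = 2 a_1 + 3 a_0 = 4  ->  a_2 = 2
  x^1: 6 a_3 - 4 a_2 - 4 a_1 + a_0 = 0  ->  6 a_3 = 4 a_2 + 4 a_1 - a_0 = 2  ->  a_3 = 1/3
  x^2: 12 a_4 - 6 a_3 - 5 a_2 + a_1 = 0  ->  12 a_4 = 6 a_3 + 5 a_2 - a_1 = 13  ->  a_4 = 13/12
  x^3: 20 a_5 - 8 a_4 - 6 a_3 + a_2 = 0  ->  20 a_5 = 8 a_4 + 6 a_3 - a_2 = 26/3  ->  a_5 = 13/30
Truncated series: y(x) = 2 - x + 2 x^2 + (1/3) x^3 + (13/12) x^4 + (13/30) x^5 + O(x^6).

a_0 = 2; a_1 = -1; a_2 = 2; a_3 = 1/3; a_4 = 13/12; a_5 = 13/30


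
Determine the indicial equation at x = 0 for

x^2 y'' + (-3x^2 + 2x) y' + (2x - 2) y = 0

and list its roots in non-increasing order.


Divide by x^2 to reach normal form y'' + P_1(x) y' + P_2(x) y = 0 with P_1(x) = -3 + 2/x and P_2(x) = 2/x - 2/x^2.
x = 0 is a singular point because the y'-coefficient -3 + 2/x has a pole at x = 0 and the y-coefficient 2/x - 2/x^2 has a pole at x = 0.
It is a regular singular point because x P_1(x) = p(x) = 2 - 3x and x^2 P_2(x) = q(x) = 2x - 2 are polynomials, hence analytic at x = 0.
p(0) = 2,  q(0) = -2.
Indicial equation: r(r-1) + p(0) r + q(0) = 0, i.e. r^2 + (p(0) - 1) r + q(0) = 0, i.e. r^2 + 1 r - 2 = 0.
Discriminant: (1)^2 - 4(-2) = 9, so r = (-1 ± 3)/2.
Solving: r_1 = 1, r_2 = -2.

indicial: r^2 + 1 r - 2 = 0; roots r_1 = 1, r_2 = -2


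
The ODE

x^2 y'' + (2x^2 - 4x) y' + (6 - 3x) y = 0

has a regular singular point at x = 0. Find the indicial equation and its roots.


Divide by x^2 to reach normal form y'' + P_1(x) y' + P_2(x) y = 0 with P_1(x) = 2 - 4/x and P_2(x) = -3/x + 6/x^2.
x = 0 is a singular point because the y'-coefficient 2 - 4/x has a pole at x = 0 and the y-coefficient -3/x + 6/x^2 has a pole at x = 0.
It is a regular singular point because x P_1(x) = p(x) = 2x - 4 and x^2 P_2(x) = q(x) = 6 - 3x are polynomials, hence analytic at x = 0.
p(0) = -4,  q(0) = 6.
Indicial equation: r(r-1) + p(0) r + q(0) = 0, i.e. r^2 + (p(0) - 1) r + q(0) = 0, i.e. r^2 - 5 r + 6 = 0.
Discriminant: (-5)^2 - 4(6) = 1, so r = (5 ± 1)/2.
Solving: r_1 = 3, r_2 = 2.

indicial: r^2 - 5 r + 6 = 0; roots r_1 = 3, r_2 = 2


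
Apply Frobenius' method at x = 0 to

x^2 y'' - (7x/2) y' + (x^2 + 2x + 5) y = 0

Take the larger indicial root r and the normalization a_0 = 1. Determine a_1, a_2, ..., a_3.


Write in Frobenius form y'' + (p(x)/x) y' + (q(x)/x^2) y = 0:
  p(x) = -7/2,  q(x) = x^2 + 2x + 5.
Indicial equation: r(r-1) + (-7/2) r + (5) = 0 -> roots r_1 = 5/2, r_2 = 2.
Take r = r_1 = 5/2. Let y(x) = x^r sum_{n>=0} a_n x^n with a_0 = 1.
Substitute y = x^r sum a_n x^n and match x^{r+n}. The recurrence is
  D(n) a_n + 2 a_{n-1} + 1 a_{n-2} = 0,  where D(n) = (r+n)(r+n-1) + (-7/2)(r+n) + (5).
  a_n = [-2 a_{n-1} - 1 a_{n-2}] / D(n).
Since the indicial polynomial factors as (r - r_1)(r - r_2), D(n) = (r_1 + n - r_1)(r_1 + n - r_2) = n(n + 1/2).
Evaluating step by step (a_0 = 1):
  n = 1: D(1) = 1(1 + 1/2) = 3/2; numerator = -2(1) = -2; a_1 = (-2)/(3/2) = -4/3
  n = 2: D(2) = 2(2 + 1/2) = 5; numerator = -2(-4/3) - 1(1) = 5/3; a_2 = (5/3)/(5) = 1/3
  n = 3: D(3) = 3(3 + 1/2) = 21/2; numerator = -2(1/3) - 1(-4/3) = 2/3; a_3 = (2/3)/(21/2) = 4/63

r = 5/2; a_0 = 1; a_1 = -4/3; a_2 = 1/3; a_3 = 4/63


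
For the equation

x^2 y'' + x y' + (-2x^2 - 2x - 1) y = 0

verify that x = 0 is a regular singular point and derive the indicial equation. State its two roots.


Divide by x^2 to reach normal form y'' + P_1(x) y' + P_2(x) y = 0 with P_1(x) = 1/x and P_2(x) = -2 - 2/x - 1/x^2.
x = 0 is a singular point because the y'-coefficient 1/x has a pole at x = 0 and the y-coefficient -2 - 2/x - 1/x^2 has a pole at x = 0.
It is a regular singular point because x P_1(x) = p(x) = 1 and x^2 P_2(x) = q(x) = -2x^2 - 2x - 1 are polynomials, hence analytic at x = 0.
p(0) = 1,  q(0) = -1.
Indicial equation: r(r-1) + p(0) r + q(0) = 0, i.e. r^2 + (p(0) - 1) r + q(0) = 0, i.e. r^2 - 1 = 0.
Discriminant: (0)^2 - 4(-1) = 4, so r = (0 ± 2)/2.
Solving: r_1 = 1, r_2 = -1.

indicial: r^2 - 1 = 0; roots r_1 = 1, r_2 = -1


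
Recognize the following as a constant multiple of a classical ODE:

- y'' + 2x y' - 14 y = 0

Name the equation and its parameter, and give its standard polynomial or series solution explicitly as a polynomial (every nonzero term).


All three coefficients share the factor -1; dividing through by -1 gives  y'' - 2x y' + 14 y = 0.
This matches the Hermite equation y'' - 2x y' + 2n y = 0 with 2n = 14, so n = 7; the polynomial solution is H_7(x).
With y = sum_k a_k x^k, matching x^k gives (k+2)(k+1) a_{k+2} = 2(k - n) a_k = 2(k - 7) a_k. The right side vanishes at k = 7, so the series with the parity of 7 terminates at degree 7.
Standard normalization: leading coefficient of H_n is 2^n, so a_7 = 2^7 = 128. Work downward with a_k = (k+1)(k+2) a_{k+2} / (2(k - n)):
  a_5 = (6)(7)(128) / (2(5 - 7)) = 5376/(-4) = -1344
  a_3 = (4)(5)(-1344) / (2(3 - 7)) = -26880/(-8) = 3360
  a_1 = (2)(3)(3360) / (2(1 - 7)) = 20160/(-12) = -1680
Hence H_7(x) = 128 x^7 - 1344 x^5 + 3360 x^3 - 1680 x.

H_7(x); series = 128 x^7 - 1344 x^5 + 3360 x^3 - 1680 x


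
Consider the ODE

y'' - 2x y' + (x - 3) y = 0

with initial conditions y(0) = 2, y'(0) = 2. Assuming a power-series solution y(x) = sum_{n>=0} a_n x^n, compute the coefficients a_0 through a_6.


Ansatz: y(x) = sum_{n>=0} a_n x^n, so y'(x) = sum_{n>=1} n a_n x^(n-1) and y''(x) = sum_{n>=2} n(n-1) a_n x^(n-2).
Substitute into P(x) y'' + Q(x) y' + R(x) y = 0 with P(x) = 1, Q(x) = -2x, R(x) = x - 3, and match powers of x.
Initial conditions: a_0 = 2, a_1 = 2.
Setting the coefficient of each power of x to zero and solving order by order (substituting the coefficients already found):
  x^0: 2 a_2 - 3 a_0 = 0  ->  2 a_2 = 3 a_0 = 6  ->  a_2 = 3
  x^1: 6 a_3 - 5 a_1 + a_0 = 0  ->  6 a_3 = 5 a_1 - a_0 = 8  ->  a_3 = 4/3
  x^2: 12 a_4 - 7 a_2 + a_1 = 0  ->  12 a_4 = 7 a_2 - a_1 = 19  ->  a_4 = 19/12
  x^3: 20 a_5 - 9 a_3 + a_2 = 0  ->  20 a_5 = 9 a_3 - a_2 = 9  ->  a_5 = 9/20
  x^4: 30 a_6 - 11 a_4 + a_3 = 0  ->  30 a_6 = 11 a_4 - a_3 = 193/12  ->  a_6 = 193/360
Truncated series: y(x) = 2 + 2 x + 3 x^2 + (4/3) x^3 + (19/12) x^4 + (9/20) x^5 + (193/360) x^6 + O(x^7).

a_0 = 2; a_1 = 2; a_2 = 3; a_3 = 4/3; a_4 = 19/12; a_5 = 9/20; a_6 = 193/360


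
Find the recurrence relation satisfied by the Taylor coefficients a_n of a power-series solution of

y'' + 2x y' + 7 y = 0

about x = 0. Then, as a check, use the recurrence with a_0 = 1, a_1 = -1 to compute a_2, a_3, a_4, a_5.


Substitute y = sum_n a_n x^n.
y''(x) has coefficient (n+2)(n+1) a_{n+2} at x^n;
2 x y'(x) has coefficient 2 n a_n at x^n (shift);
7 y(x) has coefficient 7 a_n at x^n.
Matching x^n: (n+2)(n+1) a_{n+2} + (2n + 7) a_n = 0.
Thus a_{n+2} = (-2n - 7) / ((n+1)(n+2)) * a_n.

Check with a_0 = 1, a_1 = -1 (apply the recurrence for n = 0, 1, 2, 3): a_0 = 1, a_1 = -1, a_2 = -7/2, a_3 = 3/2, a_4 = 77/24, a_5 = -39/40.

a_(n+2) = (-2n - 7) / ((n+1)(n+2)) * a_n; check: a_0 = 1, a_1 = -1, a_2 = -7/2, a_3 = 3/2, a_4 = 77/24, a_5 = -39/40


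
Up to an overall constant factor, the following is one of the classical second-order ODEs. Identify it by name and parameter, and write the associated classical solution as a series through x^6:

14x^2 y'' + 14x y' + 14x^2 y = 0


All three coefficients share the factor 14; dividing through by 14 gives  x^2 y'' + x y' + x^2 y = 0.
This matches the Bessel equation x^2 y'' + x y' + (x^2 - nu^2) y = 0 with nu^2 = 0, so nu = 0; the solution bounded at x = 0 is J_0(x).
Frobenius at x = 0: indicial roots ±nu; for r = nu the recurrence k(k + 2nu) c_k = -c_{k-2} gives the standard series J_nu(x) = sum_{k>=0} (-1)^k / (k! (k+nu)!) (x/2)^(2k+nu). Evaluate the first 4 terms:
  k = 0: (-1)^0 / (0! * 0! * 2^0) x^0 = 1/(1*1*1) x^0 = (1) x^0
  k = 1: (-1)^1 / (1! * 1! * 2^2) x^2 = -1/(1*1*4) x^2 = (-1/4) x^2
  k = 2: (-1)^2 / (2! * 2! * 2^4) x^4 = 1/(2*2*16) x^4 = (1/64) x^4
  k = 3: (-1)^3 / (3! * 3! * 2^6) x^6 = -1/(6*6*64) x^6 = (-1/2304) x^6
Hence J_0(x) = -x^6/2304 + x^4/64 - x^2/4 + 1 + ....

J_0(x); series = -x^6/2304 + x^4/64 - x^2/4 + 1


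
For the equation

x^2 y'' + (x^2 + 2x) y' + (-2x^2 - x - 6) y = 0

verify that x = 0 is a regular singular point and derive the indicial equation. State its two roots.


Divide by x^2 to reach normal form y'' + P_1(x) y' + P_2(x) y = 0 with P_1(x) = 1 + 2/x and P_2(x) = -2 - 1/x - 6/x^2.
x = 0 is a singular point because the y'-coefficient 1 + 2/x has a pole at x = 0 and the y-coefficient -2 - 1/x - 6/x^2 has a pole at x = 0.
It is a regular singular point because x P_1(x) = p(x) = x + 2 and x^2 P_2(x) = q(x) = -2x^2 - x - 6 are polynomials, hence analytic at x = 0.
p(0) = 2,  q(0) = -6.
Indicial equation: r(r-1) + p(0) r + q(0) = 0, i.e. r^2 + (p(0) - 1) r + q(0) = 0, i.e. r^2 + 1 r - 6 = 0.
Discriminant: (1)^2 - 4(-6) = 25, so r = (-1 ± 5)/2.
Solving: r_1 = 2, r_2 = -3.

indicial: r^2 + 1 r - 6 = 0; roots r_1 = 2, r_2 = -3


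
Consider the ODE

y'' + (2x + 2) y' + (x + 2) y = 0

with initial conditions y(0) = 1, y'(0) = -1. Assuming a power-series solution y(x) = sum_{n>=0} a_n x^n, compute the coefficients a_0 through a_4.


Ansatz: y(x) = sum_{n>=0} a_n x^n, so y'(x) = sum_{n>=1} n a_n x^(n-1) and y''(x) = sum_{n>=2} n(n-1) a_n x^(n-2).
Substitute into P(x) y'' + Q(x) y' + R(x) y = 0 with P(x) = 1, Q(x) = 2x + 2, R(x) = x + 2, and match powers of x.
Initial conditions: a_0 = 1, a_1 = -1.
Setting the coefficient of each power of x to zero and solving order by order (substituting the coefficients already found):
  x^0: 2 a_2 + 2 a_1 + 2 a_0 = 0  ->  2 a_2 = -2 a_1 - 2 a_0 = 0  ->  a_2 = 0
  x^1: 6 a_3 + 4 a_2 + 4 a_1 + a_0 = 0  ->  6 a_3 = -4 a_2 - 4 a_1 - a_0 = 3  ->  a_3 = 1/2
  x^2: 12 a_4 + 6 a_3 + 6 a_2 + a_1 = 0  ->  12 a_4 = -6 a_3 - 6 a_2 - a_1 = -2  ->  a_4 = -1/6
Truncated series: y(x) = 1 - x + (1/2) x^3 - (1/6) x^4 + O(x^5).

a_0 = 1; a_1 = -1; a_2 = 0; a_3 = 1/2; a_4 = -1/6


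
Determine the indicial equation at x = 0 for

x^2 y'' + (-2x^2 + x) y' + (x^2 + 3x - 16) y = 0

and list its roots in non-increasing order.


Divide by x^2 to reach normal form y'' + P_1(x) y' + P_2(x) y = 0 with P_1(x) = -2 + 1/x and P_2(x) = 1 + 3/x - 16/x^2.
x = 0 is a singular point because the y'-coefficient -2 + 1/x has a pole at x = 0 and the y-coefficient 1 + 3/x - 16/x^2 has a pole at x = 0.
It is a regular singular point because x P_1(x) = p(x) = 1 - 2x and x^2 P_2(x) = q(x) = x^2 + 3x - 16 are polynomials, hence analytic at x = 0.
p(0) = 1,  q(0) = -16.
Indicial equation: r(r-1) + p(0) r + q(0) = 0, i.e. r^2 + (p(0) - 1) r + q(0) = 0, i.e. r^2 - 16 = 0.
Discriminant: (0)^2 - 4(-16) = 64, so r = (0 ± 8)/2.
Solving: r_1 = 4, r_2 = -4.

indicial: r^2 - 16 = 0; roots r_1 = 4, r_2 = -4


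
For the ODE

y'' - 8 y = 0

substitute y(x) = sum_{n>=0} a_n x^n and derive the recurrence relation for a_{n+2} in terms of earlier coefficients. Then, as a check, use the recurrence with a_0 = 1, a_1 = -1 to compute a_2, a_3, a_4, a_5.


Substitute y = sum_n a_n x^n into y'' + (const) y = 0.
y''(x) = sum_{n>=0} (n+2)(n+1) a_{n+2} x^n.
The ODE becomes sum_n [(n+2)(n+1) a_{n+2} - 8 a_n] x^n = 0.
Setting each coefficient to zero gives the recurrence:
  (n+2)(n+1) a_{n+2} - 8 a_n = 0,
  a_{n+2} = 8 / ((n+1)(n+2)) a_n.

Check with a_0 = 1, a_1 = -1 (apply the recurrence for n = 0, 1, 2, 3): a_0 = 1, a_1 = -1, a_2 = 4, a_3 = -4/3, a_4 = 8/3, a_5 = -8/15.

a_{n+2} = 8/((n+1)(n+2)) * a_n; check: a_0 = 1, a_1 = -1, a_2 = 4, a_3 = -4/3, a_4 = 8/3, a_5 = -8/15


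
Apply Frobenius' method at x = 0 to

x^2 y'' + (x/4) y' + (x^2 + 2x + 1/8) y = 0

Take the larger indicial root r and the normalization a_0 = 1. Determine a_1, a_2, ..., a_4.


Write in Frobenius form y'' + (p(x)/x) y' + (q(x)/x^2) y = 0:
  p(x) = 1/4,  q(x) = x^2 + 2x + 1/8.
Indicial equation: r(r-1) + (1/4) r + (1/8) = 0 -> roots r_1 = 1/2, r_2 = 1/4.
Take r = r_1 = 1/2. Let y(x) = x^r sum_{n>=0} a_n x^n with a_0 = 1.
Substitute y = x^r sum a_n x^n and match x^{r+n}. The recurrence is
  D(n) a_n + 2 a_{n-1} + 1 a_{n-2} = 0,  where D(n) = (r+n)(r+n-1) + (1/4)(r+n) + (1/8).
  a_n = [-2 a_{n-1} - 1 a_{n-2}] / D(n).
Since the indicial polynomial factors as (r - r_1)(r - r_2), D(n) = (r_1 + n - r_1)(r_1 + n - r_2) = n(n + 1/4).
Evaluating step by step (a_0 = 1):
  n = 1: D(1) = 1(1 + 1/4) = 5/4; numerator = -2(1) = -2; a_1 = (-2)/(5/4) = -8/5
  n = 2: D(2) = 2(2 + 1/4) = 9/2; numerator = -2(-8/5) - 1(1) = 11/5; a_2 = (11/5)/(9/2) = 22/45
  n = 3: D(3) = 3(3 + 1/4) = 39/4; numerator = -2(22/45) - 1(-8/5) = 28/45; a_3 = (28/45)/(39/4) = 112/1755
  n = 4: D(4) = 4(4 + 1/4) = 17; numerator = -2(112/1755) - 1(22/45) = -1082/1755; a_4 = (-1082/1755)/(17) = -1082/29835

r = 1/2; a_0 = 1; a_1 = -8/5; a_2 = 22/45; a_3 = 112/1755; a_4 = -1082/29835


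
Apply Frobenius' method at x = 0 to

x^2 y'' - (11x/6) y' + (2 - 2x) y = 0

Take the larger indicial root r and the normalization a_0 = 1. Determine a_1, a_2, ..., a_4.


Write in Frobenius form y'' + (p(x)/x) y' + (q(x)/x^2) y = 0:
  p(x) = -11/6,  q(x) = 2 - 2x.
Indicial equation: r(r-1) + (-11/6) r + (2) = 0 -> roots r_1 = 3/2, r_2 = 4/3.
Take r = r_1 = 3/2. Let y(x) = x^r sum_{n>=0} a_n x^n with a_0 = 1.
Substitute y = x^r sum a_n x^n and match x^{r+n}. The recurrence is
  D(n) a_n - 2 a_{n-1} = 0,  where D(n) = (r+n)(r+n-1) + (-11/6)(r+n) + (2).
  a_n = 2 / D(n) * a_{n-1}.
Since the indicial polynomial factors as (r - r_1)(r - r_2), D(n) = (r_1 + n - r_1)(r_1 + n - r_2) = n(n + 1/6).
Evaluating step by step (a_0 = 1):
  n = 1: D(1) = 1(1 + 1/6) = 7/6; numerator = 2(1) = 2; a_1 = (2)/(7/6) = 12/7
  n = 2: D(2) = 2(2 + 1/6) = 13/3; numerator = 2(12/7) = 24/7; a_2 = (24/7)/(13/3) = 72/91
  n = 3: D(3) = 3(3 + 1/6) = 19/2; numerator = 2(72/91) = 144/91; a_3 = (144/91)/(19/2) = 288/1729
  n = 4: D(4) = 4(4 + 1/6) = 50/3; numerator = 2(288/1729) = 576/1729; a_4 = (576/1729)/(50/3) = 864/43225

r = 3/2; a_0 = 1; a_1 = 12/7; a_2 = 72/91; a_3 = 288/1729; a_4 = 864/43225


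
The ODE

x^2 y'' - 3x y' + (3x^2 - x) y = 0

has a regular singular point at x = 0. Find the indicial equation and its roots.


Divide by x^2 to reach normal form y'' + P_1(x) y' + P_2(x) y = 0 with P_1(x) = -3/x and P_2(x) = 3 - 1/x.
x = 0 is a singular point because the y'-coefficient -3/x has a pole at x = 0 and the y-coefficient 3 - 1/x has a pole at x = 0.
It is a regular singular point because x P_1(x) = p(x) = -3 and x^2 P_2(x) = q(x) = 3x^2 - x are polynomials, hence analytic at x = 0.
p(0) = -3,  q(0) = 0.
Indicial equation: r(r-1) + p(0) r + q(0) = 0, i.e. r^2 + (p(0) - 1) r + q(0) = 0, i.e. r^2 - 4 r = 0.
Discriminant: (-4)^2 - 4(0) = 16, so r = (4 ± 4)/2.
Solving: r_1 = 4, r_2 = 0.

indicial: r^2 - 4 r = 0; roots r_1 = 4, r_2 = 0


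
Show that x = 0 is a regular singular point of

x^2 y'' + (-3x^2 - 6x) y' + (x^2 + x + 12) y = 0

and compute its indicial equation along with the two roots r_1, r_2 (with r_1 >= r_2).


Divide by x^2 to reach normal form y'' + P_1(x) y' + P_2(x) y = 0 with P_1(x) = -3 - 6/x and P_2(x) = 1 + 1/x + 12/x^2.
x = 0 is a singular point because the y'-coefficient -3 - 6/x has a pole at x = 0 and the y-coefficient 1 + 1/x + 12/x^2 has a pole at x = 0.
It is a regular singular point because x P_1(x) = p(x) = -3x - 6 and x^2 P_2(x) = q(x) = x^2 + x + 12 are polynomials, hence analytic at x = 0.
p(0) = -6,  q(0) = 12.
Indicial equation: r(r-1) + p(0) r + q(0) = 0, i.e. r^2 + (p(0) - 1) r + q(0) = 0, i.e. r^2 - 7 r + 12 = 0.
Discriminant: (-7)^2 - 4(12) = 1, so r = (7 ± 1)/2.
Solving: r_1 = 4, r_2 = 3.

indicial: r^2 - 7 r + 12 = 0; roots r_1 = 4, r_2 = 3


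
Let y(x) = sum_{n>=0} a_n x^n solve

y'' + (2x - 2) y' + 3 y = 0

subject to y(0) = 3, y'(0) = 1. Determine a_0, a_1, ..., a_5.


Ansatz: y(x) = sum_{n>=0} a_n x^n, so y'(x) = sum_{n>=1} n a_n x^(n-1) and y''(x) = sum_{n>=2} n(n-1) a_n x^(n-2).
Substitute into P(x) y'' + Q(x) y' + R(x) y = 0 with P(x) = 1, Q(x) = 2x - 2, R(x) = 3, and match powers of x.
Initial conditions: a_0 = 3, a_1 = 1.
Setting the coefficient of each power of x to zero and solving order by order (substituting the coefficients already found):
  x^0: 2 a_2 - 2 a_1 + 3 a_0 = 0  ->  2 a_2 = 2 a_1 - 3 a_0 = -7  ->  a_2 = -7/2
  x^1: 6 a_3 - 4 a_2 + 5 a_1 = 0  ->  6 a_3 = 4 a_2 - 5 a_1 = -19  ->  a_3 = -19/6
  x^2: 12 a_4 - 6 a_3 + 7 a_2 = 0  ->  12 a_4 = 6 a_3 - 7 a_2 = 11/2  ->  a_4 = 11/24
  x^3: 20 a_5 - 8 a_4 + 9 a_3 = 0  ->  20 a_5 = 8 a_4 - 9 a_3 = 193/6  ->  a_5 = 193/120
Truncated series: y(x) = 3 + x - (7/2) x^2 - (19/6) x^3 + (11/24) x^4 + (193/120) x^5 + O(x^6).

a_0 = 3; a_1 = 1; a_2 = -7/2; a_3 = -19/6; a_4 = 11/24; a_5 = 193/120


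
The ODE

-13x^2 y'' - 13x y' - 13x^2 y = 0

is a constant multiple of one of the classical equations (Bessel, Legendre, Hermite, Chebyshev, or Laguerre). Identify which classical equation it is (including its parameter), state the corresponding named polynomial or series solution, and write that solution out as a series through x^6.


All three coefficients share the factor -13; dividing through by -13 gives  x^2 y'' + x y' + x^2 y = 0.
This matches the Bessel equation x^2 y'' + x y' + (x^2 - nu^2) y = 0 with nu^2 = 0, so nu = 0; the solution bounded at x = 0 is J_0(x).
Frobenius at x = 0: indicial roots ±nu; for r = nu the recurrence k(k + 2nu) c_k = -c_{k-2} gives the standard series J_nu(x) = sum_{k>=0} (-1)^k / (k! (k+nu)!) (x/2)^(2k+nu). Evaluate the first 4 terms:
  k = 0: (-1)^0 / (0! * 0! * 2^0) x^0 = 1/(1*1*1) x^0 = (1) x^0
  k = 1: (-1)^1 / (1! * 1! * 2^2) x^2 = -1/(1*1*4) x^2 = (-1/4) x^2
  k = 2: (-1)^2 / (2! * 2! * 2^4) x^4 = 1/(2*2*16) x^4 = (1/64) x^4
  k = 3: (-1)^3 / (3! * 3! * 2^6) x^6 = -1/(6*6*64) x^6 = (-1/2304) x^6
Hence J_0(x) = -x^6/2304 + x^4/64 - x^2/4 + 1 + ....

J_0(x); series = -x^6/2304 + x^4/64 - x^2/4 + 1


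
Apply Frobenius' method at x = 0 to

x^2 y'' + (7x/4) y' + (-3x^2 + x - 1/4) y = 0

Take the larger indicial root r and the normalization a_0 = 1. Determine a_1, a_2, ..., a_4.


Write in Frobenius form y'' + (p(x)/x) y' + (q(x)/x^2) y = 0:
  p(x) = 7/4,  q(x) = -3x^2 + x - 1/4.
Indicial equation: r(r-1) + (7/4) r + (-1/4) = 0 -> roots r_1 = 1/4, r_2 = -1.
Take r = r_1 = 1/4. Let y(x) = x^r sum_{n>=0} a_n x^n with a_0 = 1.
Substitute y = x^r sum a_n x^n and match x^{r+n}. The recurrence is
  D(n) a_n + 1 a_{n-1} - 3 a_{n-2} = 0,  where D(n) = (r+n)(r+n-1) + (7/4)(r+n) + (-1/4).
  a_n = [-1 a_{n-1} + 3 a_{n-2}] / D(n).
Since the indicial polynomial factors as (r - r_1)(r - r_2), D(n) = (r_1 + n - r_1)(r_1 + n - r_2) = n(n + 5/4).
Evaluating step by step (a_0 = 1):
  n = 1: D(1) = 1(1 + 5/4) = 9/4; numerator = -1(1) = -1; a_1 = (-1)/(9/4) = -4/9
  n = 2: D(2) = 2(2 + 5/4) = 13/2; numerator = -1(-4/9) + 3(1) = 31/9; a_2 = (31/9)/(13/2) = 62/117
  n = 3: D(3) = 3(3 + 5/4) = 51/4; numerator = -1(62/117) + 3(-4/9) = -218/117; a_3 = (-218/117)/(51/4) = -872/5967
  n = 4: D(4) = 4(4 + 5/4) = 21; numerator = -1(-872/5967) + 3(62/117) = 10358/5967; a_4 = (10358/5967)/(21) = 10358/125307

r = 1/4; a_0 = 1; a_1 = -4/9; a_2 = 62/117; a_3 = -872/5967; a_4 = 10358/125307


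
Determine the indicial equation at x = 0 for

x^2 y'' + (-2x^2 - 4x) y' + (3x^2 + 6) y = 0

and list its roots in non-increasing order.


Divide by x^2 to reach normal form y'' + P_1(x) y' + P_2(x) y = 0 with P_1(x) = -2 - 4/x and P_2(x) = 3 + 6/x^2.
x = 0 is a singular point because the y'-coefficient -2 - 4/x has a pole at x = 0 and the y-coefficient 3 + 6/x^2 has a pole at x = 0.
It is a regular singular point because x P_1(x) = p(x) = -2x - 4 and x^2 P_2(x) = q(x) = 3x^2 + 6 are polynomials, hence analytic at x = 0.
p(0) = -4,  q(0) = 6.
Indicial equation: r(r-1) + p(0) r + q(0) = 0, i.e. r^2 + (p(0) - 1) r + q(0) = 0, i.e. r^2 - 5 r + 6 = 0.
Discriminant: (-5)^2 - 4(6) = 1, so r = (5 ± 1)/2.
Solving: r_1 = 3, r_2 = 2.

indicial: r^2 - 5 r + 6 = 0; roots r_1 = 3, r_2 = 2


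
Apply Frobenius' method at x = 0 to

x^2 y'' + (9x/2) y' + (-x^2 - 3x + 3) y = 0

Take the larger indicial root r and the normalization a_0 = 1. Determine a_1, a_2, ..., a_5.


Write in Frobenius form y'' + (p(x)/x) y' + (q(x)/x^2) y = 0:
  p(x) = 9/2,  q(x) = -x^2 - 3x + 3.
Indicial equation: r(r-1) + (9/2) r + (3) = 0 -> roots r_1 = -3/2, r_2 = -2.
Take r = r_1 = -3/2. Let y(x) = x^r sum_{n>=0} a_n x^n with a_0 = 1.
Substitute y = x^r sum a_n x^n and match x^{r+n}. The recurrence is
  D(n) a_n - 3 a_{n-1} - 1 a_{n-2} = 0,  where D(n) = (r+n)(r+n-1) + (9/2)(r+n) + (3).
  a_n = [3 a_{n-1} + 1 a_{n-2}] / D(n).
Since the indicial polynomial factors as (r - r_1)(r - r_2), D(n) = (r_1 + n - r_1)(r_1 + n - r_2) = n(n + 1/2).
Evaluating step by step (a_0 = 1):
  n = 1: D(1) = 1(1 + 1/2) = 3/2; numerator = 3(1) = 3; a_1 = (3)/(3/2) = 2
  n = 2: D(2) = 2(2 + 1/2) = 5; numerator = 3(2) + 1(1) = 7; a_2 = (7)/(5) = 7/5
  n = 3: D(3) = 3(3 + 1/2) = 21/2; numerator = 3(7/5) + 1(2) = 31/5; a_3 = (31/5)/(21/2) = 62/105
  n = 4: D(4) = 4(4 + 1/2) = 18; numerator = 3(62/105) + 1(7/5) = 111/35; a_4 = (111/35)/(18) = 37/210
  n = 5: D(5) = 5(5 + 1/2) = 55/2; numerator = 3(37/210) + 1(62/105) = 47/42; a_5 = (47/42)/(55/2) = 47/1155

r = -3/2; a_0 = 1; a_1 = 2; a_2 = 7/5; a_3 = 62/105; a_4 = 37/210; a_5 = 47/1155


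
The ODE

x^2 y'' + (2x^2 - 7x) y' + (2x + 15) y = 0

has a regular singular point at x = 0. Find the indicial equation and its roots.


Divide by x^2 to reach normal form y'' + P_1(x) y' + P_2(x) y = 0 with P_1(x) = 2 - 7/x and P_2(x) = 2/x + 15/x^2.
x = 0 is a singular point because the y'-coefficient 2 - 7/x has a pole at x = 0 and the y-coefficient 2/x + 15/x^2 has a pole at x = 0.
It is a regular singular point because x P_1(x) = p(x) = 2x - 7 and x^2 P_2(x) = q(x) = 2x + 15 are polynomials, hence analytic at x = 0.
p(0) = -7,  q(0) = 15.
Indicial equation: r(r-1) + p(0) r + q(0) = 0, i.e. r^2 + (p(0) - 1) r + q(0) = 0, i.e. r^2 - 8 r + 15 = 0.
Discriminant: (-8)^2 - 4(15) = 4, so r = (8 ± 2)/2.
Solving: r_1 = 5, r_2 = 3.

indicial: r^2 - 8 r + 15 = 0; roots r_1 = 5, r_2 = 3


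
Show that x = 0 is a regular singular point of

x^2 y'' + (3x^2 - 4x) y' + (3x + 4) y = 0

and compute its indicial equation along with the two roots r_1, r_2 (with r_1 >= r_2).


Divide by x^2 to reach normal form y'' + P_1(x) y' + P_2(x) y = 0 with P_1(x) = 3 - 4/x and P_2(x) = 3/x + 4/x^2.
x = 0 is a singular point because the y'-coefficient 3 - 4/x has a pole at x = 0 and the y-coefficient 3/x + 4/x^2 has a pole at x = 0.
It is a regular singular point because x P_1(x) = p(x) = 3x - 4 and x^2 P_2(x) = q(x) = 3x + 4 are polynomials, hence analytic at x = 0.
p(0) = -4,  q(0) = 4.
Indicial equation: r(r-1) + p(0) r + q(0) = 0, i.e. r^2 + (p(0) - 1) r + q(0) = 0, i.e. r^2 - 5 r + 4 = 0.
Discriminant: (-5)^2 - 4(4) = 9, so r = (5 ± 3)/2.
Solving: r_1 = 4, r_2 = 1.

indicial: r^2 - 5 r + 4 = 0; roots r_1 = 4, r_2 = 1


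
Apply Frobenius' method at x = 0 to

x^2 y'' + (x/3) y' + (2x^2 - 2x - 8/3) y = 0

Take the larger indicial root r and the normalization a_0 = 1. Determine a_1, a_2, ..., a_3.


Write in Frobenius form y'' + (p(x)/x) y' + (q(x)/x^2) y = 0:
  p(x) = 1/3,  q(x) = 2x^2 - 2x - 8/3.
Indicial equation: r(r-1) + (1/3) r + (-8/3) = 0 -> roots r_1 = 2, r_2 = -4/3.
Take r = r_1 = 2. Let y(x) = x^r sum_{n>=0} a_n x^n with a_0 = 1.
Substitute y = x^r sum a_n x^n and match x^{r+n}. The recurrence is
  D(n) a_n - 2 a_{n-1} + 2 a_{n-2} = 0,  where D(n) = (r+n)(r+n-1) + (1/3)(r+n) + (-8/3).
  a_n = [2 a_{n-1} - 2 a_{n-2}] / D(n).
Since the indicial polynomial factors as (r - r_1)(r - r_2), D(n) = (r_1 + n - r_1)(r_1 + n - r_2) = n(n + 10/3).
Evaluating step by step (a_0 = 1):
  n = 1: D(1) = 1(1 + 10/3) = 13/3; numerator = 2(1) = 2; a_1 = (2)/(13/3) = 6/13
  n = 2: D(2) = 2(2 + 10/3) = 32/3; numerator = 2(6/13) - 2(1) = -14/13; a_2 = (-14/13)/(32/3) = -21/208
  n = 3: D(3) = 3(3 + 10/3) = 19; numerator = 2(-21/208) - 2(6/13) = -9/8; a_3 = (-9/8)/(19) = -9/152

r = 2; a_0 = 1; a_1 = 6/13; a_2 = -21/208; a_3 = -9/152


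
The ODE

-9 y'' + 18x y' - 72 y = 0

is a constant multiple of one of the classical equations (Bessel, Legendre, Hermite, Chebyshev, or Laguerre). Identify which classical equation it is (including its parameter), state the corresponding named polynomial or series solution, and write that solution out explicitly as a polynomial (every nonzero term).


All three coefficients share the factor -9; dividing through by -9 gives  y'' - 2x y' + 8 y = 0.
This matches the Hermite equation y'' - 2x y' + 2n y = 0 with 2n = 8, so n = 4; the polynomial solution is H_4(x).
With y = sum_k a_k x^k, matching x^k gives (k+2)(k+1) a_{k+2} = 2(k - n) a_k = 2(k - 4) a_k. The right side vanishes at k = 4, so the series with the parity of 4 terminates at degree 4.
Standard normalization: leading coefficient of H_n is 2^n, so a_4 = 2^4 = 16. Work downward with a_k = (k+1)(k+2) a_{k+2} / (2(k - n)):
  a_2 = (3)(4)(16) / (2(2 - 4)) = 192/(-4) = -48
  a_0 = (1)(2)(-48) / (2(0 - 4)) = -96/(-8) = 12
Hence H_4(x) = 16 x^4 - 48 x^2 + 12.

H_4(x); series = 16 x^4 - 48 x^2 + 12


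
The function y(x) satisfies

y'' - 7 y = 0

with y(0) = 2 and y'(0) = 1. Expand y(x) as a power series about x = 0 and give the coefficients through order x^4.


Ansatz: y(x) = sum_{n>=0} a_n x^n, so y'(x) = sum_{n>=1} n a_n x^(n-1) and y''(x) = sum_{n>=2} n(n-1) a_n x^(n-2).
Substitute into P(x) y'' + Q(x) y' + R(x) y = 0 with P(x) = 1, Q(x) = 0, R(x) = -7, and match powers of x.
Initial conditions: a_0 = 2, a_1 = 1.
Setting the coefficient of each power of x to zero and solving order by order (substituting the coefficients already found):
  x^0: 2 a_2 - 7 a_0 = 0  ->  2 a_2 = 7 a_0 = 14  ->  a_2 = 7
  x^1: 6 a_3 - 7 a_1 = 0  ->  6 a_3 = 7 a_1 = 7  ->  a_3 = 7/6
  x^2: 12 a_4 - 7 a_2 = 0  ->  12 a_4 = 7 a_2 = 49  ->  a_4 = 49/12
Truncated series: y(x) = 2 + x + 7 x^2 + (7/6) x^3 + (49/12) x^4 + O(x^5).

a_0 = 2; a_1 = 1; a_2 = 7; a_3 = 7/6; a_4 = 49/12


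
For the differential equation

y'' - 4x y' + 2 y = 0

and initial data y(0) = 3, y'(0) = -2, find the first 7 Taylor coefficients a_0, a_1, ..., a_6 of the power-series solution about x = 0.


Ansatz: y(x) = sum_{n>=0} a_n x^n, so y'(x) = sum_{n>=1} n a_n x^(n-1) and y''(x) = sum_{n>=2} n(n-1) a_n x^(n-2).
Substitute into P(x) y'' + Q(x) y' + R(x) y = 0 with P(x) = 1, Q(x) = -4x, R(x) = 2, and match powers of x.
Initial conditions: a_0 = 3, a_1 = -2.
Setting the coefficient of each power of x to zero and solving order by order (substituting the coefficients already found):
  x^0: 2 a_2 + 2 a_0 = 0  ->  2 a_2 = -2 a_0 = -6  ->  a_2 = -3
  x^1: 6 a_3 - 2 a_1 = 0  ->  6 a_3 = 2 a_1 = -4  ->  a_3 = -2/3
  x^2: 12 a_4 - 6 a_2 = 0  ->  12 a_4 = 6 a_2 = -18  ->  a_4 = -3/2
  x^3: 20 a_5 - 10 a_3 = 0  ->  20 a_5 = 10 a_3 = -20/3  ->  a_5 = -1/3
  x^4: 30 a_6 - 14 a_4 = 0  ->  30 a_6 = 14 a_4 = -21  ->  a_6 = -7/10
Truncated series: y(x) = 3 - 2 x - 3 x^2 - (2/3) x^3 - (3/2) x^4 - (1/3) x^5 - (7/10) x^6 + O(x^7).

a_0 = 3; a_1 = -2; a_2 = -3; a_3 = -2/3; a_4 = -3/2; a_5 = -1/3; a_6 = -7/10


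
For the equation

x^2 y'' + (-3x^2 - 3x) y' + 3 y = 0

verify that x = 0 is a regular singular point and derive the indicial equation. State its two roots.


Divide by x^2 to reach normal form y'' + P_1(x) y' + P_2(x) y = 0 with P_1(x) = -3 - 3/x and P_2(x) = 3/x^2.
x = 0 is a singular point because the y'-coefficient -3 - 3/x has a pole at x = 0 and the y-coefficient 3/x^2 has a pole at x = 0.
It is a regular singular point because x P_1(x) = p(x) = -3x - 3 and x^2 P_2(x) = q(x) = 3 are polynomials, hence analytic at x = 0.
p(0) = -3,  q(0) = 3.
Indicial equation: r(r-1) + p(0) r + q(0) = 0, i.e. r^2 + (p(0) - 1) r + q(0) = 0, i.e. r^2 - 4 r + 3 = 0.
Discriminant: (-4)^2 - 4(3) = 4, so r = (4 ± 2)/2.
Solving: r_1 = 3, r_2 = 1.

indicial: r^2 - 4 r + 3 = 0; roots r_1 = 3, r_2 = 1


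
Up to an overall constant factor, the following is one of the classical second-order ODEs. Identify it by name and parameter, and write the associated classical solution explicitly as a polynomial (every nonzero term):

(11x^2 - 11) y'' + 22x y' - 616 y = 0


All three coefficients share the factor -11; dividing through by -11 gives  (1 - x^2) y'' - 2x y' + 56 y = 0.
This matches the Legendre equation (1 - x^2) y'' - 2x y' + n(n+1) y = 0 (note the -2x y' term) with n(n+1) = 56, so n = 7; the polynomial solution is P_7(x).
With y = sum_k a_k x^k, matching x^k gives (k+2)(k+1) a_{k+2} = [k(k+1) - n(n+1)] a_k = (k - 7)(k + 8) a_k. The right side vanishes at k = 7, so the series with the parity of 7 terminates at degree 7.
Standard normalization (P_n(1) = 1): leading coefficient (2n)!/(2^n (n!)^2) = 87178291200/(128*25401600) = 429/16, so a_7 = 429/16. Work downward with a_k = (k+1)(k+2) a_{k+2} / ((k - 7)(k + 8)):
  a_5 = (6)(7)(429/16) / ((5 - 7)(5 + 8)) = (9009/8)/(-26) = -693/16
  a_3 = (4)(5)(-693/16) / ((3 - 7)(3 + 8)) = (-3465/4)/(-44) = 315/16
  a_1 = (2)(3)(315/16) / ((1 - 7)(1 + 8)) = (945/8)/(-54) = -35/16
Hence P_7(x) = 429 x^7/16 - 693 x^5/16 + 315 x^3/16 - 35 x/16.

P_7(x); series = 429 x^7/16 - 693 x^5/16 + 315 x^3/16 - 35 x/16


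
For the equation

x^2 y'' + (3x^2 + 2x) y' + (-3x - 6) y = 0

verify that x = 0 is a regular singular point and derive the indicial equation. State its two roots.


Divide by x^2 to reach normal form y'' + P_1(x) y' + P_2(x) y = 0 with P_1(x) = 3 + 2/x and P_2(x) = -3/x - 6/x^2.
x = 0 is a singular point because the y'-coefficient 3 + 2/x has a pole at x = 0 and the y-coefficient -3/x - 6/x^2 has a pole at x = 0.
It is a regular singular point because x P_1(x) = p(x) = 3x + 2 and x^2 P_2(x) = q(x) = -3x - 6 are polynomials, hence analytic at x = 0.
p(0) = 2,  q(0) = -6.
Indicial equation: r(r-1) + p(0) r + q(0) = 0, i.e. r^2 + (p(0) - 1) r + q(0) = 0, i.e. r^2 + 1 r - 6 = 0.
Discriminant: (1)^2 - 4(-6) = 25, so r = (-1 ± 5)/2.
Solving: r_1 = 2, r_2 = -3.

indicial: r^2 + 1 r - 6 = 0; roots r_1 = 2, r_2 = -3


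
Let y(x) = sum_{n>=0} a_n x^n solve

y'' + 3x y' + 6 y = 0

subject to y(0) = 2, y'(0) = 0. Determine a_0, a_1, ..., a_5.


Ansatz: y(x) = sum_{n>=0} a_n x^n, so y'(x) = sum_{n>=1} n a_n x^(n-1) and y''(x) = sum_{n>=2} n(n-1) a_n x^(n-2).
Substitute into P(x) y'' + Q(x) y' + R(x) y = 0 with P(x) = 1, Q(x) = 3x, R(x) = 6, and match powers of x.
Initial conditions: a_0 = 2, a_1 = 0.
Setting the coefficient of each power of x to zero and solving order by order (substituting the coefficients already found):
  x^0: 2 a_2 + 6 a_0 = 0  ->  2 a_2 = -6 a_0 = -12  ->  a_2 = -6
  x^1: 6 a_3 + 9 a_1 = 0  ->  6 a_3 = -9 a_1 = 0  ->  a_3 = 0
  x^2: 12 a_4 + 12 a_2 = 0  ->  12 a_4 = -12 a_2 = 72  ->  a_4 = 6
  x^3: 20 a_5 + 15 a_3 = 0  ->  20 a_5 = -15 a_3 = 0  ->  a_5 = 0
Truncated series: y(x) = 2 - 6 x^2 + 6 x^4 + O(x^6).

a_0 = 2; a_1 = 0; a_2 = -6; a_3 = 0; a_4 = 6; a_5 = 0
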